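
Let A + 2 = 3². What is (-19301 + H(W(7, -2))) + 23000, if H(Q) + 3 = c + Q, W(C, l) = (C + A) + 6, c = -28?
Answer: 3688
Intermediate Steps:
A = 7 (A = -2 + 3² = -2 + 9 = 7)
W(C, l) = 13 + C (W(C, l) = (C + 7) + 6 = (7 + C) + 6 = 13 + C)
H(Q) = -31 + Q (H(Q) = -3 + (-28 + Q) = -31 + Q)
(-19301 + H(W(7, -2))) + 23000 = (-19301 + (-31 + (13 + 7))) + 23000 = (-19301 + (-31 + 20)) + 23000 = (-19301 - 11) + 23000 = -19312 + 23000 = 3688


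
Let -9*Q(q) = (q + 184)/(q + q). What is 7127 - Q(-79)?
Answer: 3378163/474 ≈ 7126.9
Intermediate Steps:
Q(q) = -(184 + q)/(18*q) (Q(q) = -(q + 184)/(9*(q + q)) = -(184 + q)/(9*(2*q)) = -(184 + q)*1/(2*q)/9 = -(184 + q)/(18*q))
7127 - Q(-79) = 7127 - (-184 - 1*(-79))/(18*(-79)) = 7127 - (-1)*(-184 + 79)/(18*79) = 7127 - (-1)*(-105)/(18*79) = 7127 - 1*35/474 = 7127 - 35/474 = 3378163/474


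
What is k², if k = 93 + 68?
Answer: 25921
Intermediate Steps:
k = 161
k² = 161² = 25921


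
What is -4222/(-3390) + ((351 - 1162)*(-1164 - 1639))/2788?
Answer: 3859015403/4725660 ≈ 816.61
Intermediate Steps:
-4222/(-3390) + ((351 - 1162)*(-1164 - 1639))/2788 = -4222*(-1/3390) - 811*(-2803)*(1/2788) = 2111/1695 + 2273233*(1/2788) = 2111/1695 + 2273233/2788 = 3859015403/4725660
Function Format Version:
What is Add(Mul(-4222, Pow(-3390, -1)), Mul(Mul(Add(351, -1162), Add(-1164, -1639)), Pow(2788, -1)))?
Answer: Rational(3859015403, 4725660) ≈ 816.61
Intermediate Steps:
Add(Mul(-4222, Pow(-3390, -1)), Mul(Mul(Add(351, -1162), Add(-1164, -1639)), Pow(2788, -1))) = Add(Mul(-4222, Rational(-1, 3390)), Mul(Mul(-811, -2803), Rational(1, 2788))) = Add(Rational(2111, 1695), Mul(2273233, Rational(1, 2788))) = Add(Rational(2111, 1695), Rational(2273233, 2788)) = Rational(3859015403, 4725660)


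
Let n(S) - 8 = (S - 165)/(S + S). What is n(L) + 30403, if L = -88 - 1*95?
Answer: 1855129/61 ≈ 30412.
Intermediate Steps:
L = -183 (L = -88 - 95 = -183)
n(S) = 8 + (-165 + S)/(2*S) (n(S) = 8 + (S - 165)/(S + S) = 8 + (-165 + S)/((2*S)) = 8 + (-165 + S)*(1/(2*S)) = 8 + (-165 + S)/(2*S))
n(L) + 30403 = (½)*(-165 + 17*(-183))/(-183) + 30403 = (½)*(-1/183)*(-165 - 3111) + 30403 = (½)*(-1/183)*(-3276) + 30403 = 546/61 + 30403 = 1855129/61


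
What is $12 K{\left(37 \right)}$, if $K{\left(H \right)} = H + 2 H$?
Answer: $1332$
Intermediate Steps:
$K{\left(H \right)} = 3 H$
$12 K{\left(37 \right)} = 12 \cdot 3 \cdot 37 = 12 \cdot 111 = 1332$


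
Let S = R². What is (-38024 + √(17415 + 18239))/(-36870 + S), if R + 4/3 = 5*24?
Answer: 171108/102547 - 9*√35654/205094 ≈ 1.6603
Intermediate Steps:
R = 356/3 (R = -4/3 + 5*24 = -4/3 + 120 = 356/3 ≈ 118.67)
S = 126736/9 (S = (356/3)² = 126736/9 ≈ 14082.)
(-38024 + √(17415 + 18239))/(-36870 + S) = (-38024 + √(17415 + 18239))/(-36870 + 126736/9) = (-38024 + √35654)/(-205094/9) = (-38024 + √35654)*(-9/205094) = 171108/102547 - 9*√35654/205094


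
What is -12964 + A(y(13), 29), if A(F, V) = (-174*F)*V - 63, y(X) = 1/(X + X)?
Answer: -171874/13 ≈ -13221.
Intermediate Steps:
y(X) = 1/(2*X)
A(F, V) = -63 - 174*F*V (A(F, V) = -174*F*V - 63 = -63 - 174*F*V)
-12964 + A(y(13), 29) = -12964 + (-63 - 174*(½)/13*29) = -12964 + (-63 - 174*(½)*(1/13)*29) = -12964 + (-63 - 174*1/26*29) = -12964 + (-63 - 2523/13) = -12964 - 3342/13 = -171874/13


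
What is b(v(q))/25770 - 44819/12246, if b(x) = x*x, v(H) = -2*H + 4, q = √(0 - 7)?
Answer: -192522097/52596570 - 8*I*√7/12885 ≈ -3.6604 - 0.0016427*I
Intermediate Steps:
q = I*√7 (q = √(-7) = I*√7 ≈ 2.6458*I)
v(H) = 4 - 2*H
b(x) = x²
b(v(q))/25770 - 44819/12246 = (4 - 2*I*√7)²/25770 - 44819/12246 = -44819/12246 + (4 - 2*I*√7)²/25770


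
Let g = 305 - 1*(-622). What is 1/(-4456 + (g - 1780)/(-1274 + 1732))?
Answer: -458/2041701 ≈ -0.00022432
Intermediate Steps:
g = 927 (g = 305 + 622 = 927)
1/(-4456 + (g - 1780)/(-1274 + 1732)) = 1/(-4456 + (927 - 1780)/(-1274 + 1732)) = 1/(-4456 - 853/458) = 1/(-2041701/458) = -458/2041701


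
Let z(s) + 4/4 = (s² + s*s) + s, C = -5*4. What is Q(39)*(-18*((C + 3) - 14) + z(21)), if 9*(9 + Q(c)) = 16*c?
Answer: 264260/3 ≈ 88087.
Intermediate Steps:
C = -20
Q(c) = -9 + 16*c/9 (Q(c) = -9 + (16*c)/9 = -9 + 16*c/9)
z(s) = -1 + s + 2*s² (z(s) = -1 + ((s² + s*s) + s) = -1 + ((s² + s²) + s) = -1 + (2*s² + s) = -1 + (s + 2*s²) = -1 + s + 2*s²)
Q(39)*(-18*((C + 3) - 14) + z(21)) = (-9 + (16/9)*39)*(-18*((-20 + 3) - 14) + (-1 + 21 + 2*21²)) = (-9 + 208/3)*(-18*(-17 - 14) + (-1 + 21 + 2*441)) = 181*(-18*(-31) + (-1 + 21 + 882))/3 = 181*(558 + 902)/3 = (181/3)*1460 = 264260/3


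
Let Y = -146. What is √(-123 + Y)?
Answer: I*√269 ≈ 16.401*I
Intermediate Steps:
√(-123 + Y) = √(-123 - 146) = √(-269) = I*√269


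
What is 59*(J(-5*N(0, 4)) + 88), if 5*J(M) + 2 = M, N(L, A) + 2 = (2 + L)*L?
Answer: 26432/5 ≈ 5286.4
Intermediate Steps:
N(L, A) = -2 + L*(2 + L) (N(L, A) = -2 + (2 + L)*L = -2 + L*(2 + L))
J(M) = -2/5 + M/5
59*(J(-5*N(0, 4)) + 88) = 59*((-2/5 + (-5*(-2 + 0**2 + 2*0))/5) + 88) = 59*((-2/5 + (-5*(-2 + 0 + 0))/5) + 88) = 59*((-2/5 + (-5*(-2))/5) + 88) = 59*((-2/5 + (1/5)*10) + 88) = 59*((-2/5 + 2) + 88) = 59*(8/5 + 88) = 59*(448/5) = 26432/5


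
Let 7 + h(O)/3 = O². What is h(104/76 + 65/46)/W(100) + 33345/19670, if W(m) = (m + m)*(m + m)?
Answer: 101889100953729/60101763680000 ≈ 1.6953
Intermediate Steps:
h(O) = -21 + 3*O²
W(m) = 4*m² (W(m) = (2*m)*(2*m) = 4*m²)
h(104/76 + 65/46)/W(100) + 33345/19670 = (-21 + 3*(104/76 + 65/46)²)/((4*100²)) + 33345/19670 = (-21 + 3*(104*(1/76) + 65*(1/46))²)/((4*10000)) + 33345*(1/19670) = (-21 + 3*(26/19 + 65/46)²)/40000 + 6669/3934 = (-21 + 3*(2431/874)²)*(1/40000) + 6669/3934 = (-21 + 3*(5909761/763876))*(1/40000) + 6669/3934 = (-21 + 17729283/763876)*(1/40000) + 6669/3934 = (1687887/763876)*(1/40000) + 6669/3934 = 1687887/30555040000 + 6669/3934 = 101889100953729/60101763680000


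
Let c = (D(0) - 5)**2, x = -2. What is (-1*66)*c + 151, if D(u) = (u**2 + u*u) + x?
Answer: -3083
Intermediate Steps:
D(u) = -2 + 2*u**2 (D(u) = (u**2 + u*u) - 2 = (u**2 + u**2) - 2 = 2*u**2 - 2 = -2 + 2*u**2)
c = 49 (c = ((-2 + 2*0**2) - 5)**2 = ((-2 + 2*0) - 5)**2 = ((-2 + 0) - 5)**2 = (-2 - 5)**2 = (-7)**2 = 49)
(-1*66)*c + 151 = -1*66*49 + 151 = -66*49 + 151 = -3234 + 151 = -3083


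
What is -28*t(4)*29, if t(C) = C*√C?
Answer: -6496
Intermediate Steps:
t(C) = C^(3/2)
-28*t(4)*29 = -28*4^(3/2)*29 = -28*8*29 = -224*29 = -6496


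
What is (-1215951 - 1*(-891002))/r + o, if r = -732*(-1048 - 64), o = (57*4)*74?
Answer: 13733213099/813984 ≈ 16872.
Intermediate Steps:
o = 16872 (o = 228*74 = 16872)
r = 813984 (r = -732*(-1112) = 813984)
(-1215951 - 1*(-891002))/r + o = (-1215951 - 1*(-891002))/813984 + 16872 = (-1215951 + 891002)*(1/813984) + 16872 = -324949*1/813984 + 16872 = -324949/813984 + 16872 = 13733213099/813984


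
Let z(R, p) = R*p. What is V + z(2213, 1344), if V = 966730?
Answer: 3941002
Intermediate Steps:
V + z(2213, 1344) = 966730 + 2213*1344 = 966730 + 2974272 = 3941002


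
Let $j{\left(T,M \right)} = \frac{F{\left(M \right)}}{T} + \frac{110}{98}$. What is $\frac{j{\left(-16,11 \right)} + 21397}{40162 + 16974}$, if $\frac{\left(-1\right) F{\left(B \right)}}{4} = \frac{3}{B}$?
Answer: $\frac{46134499}{123185216} \approx 0.37451$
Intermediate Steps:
$F{\left(B \right)} = - \frac{12}{B}$ ($F{\left(B \right)} = - 4 \frac{3}{B} = - \frac{12}{B}$)
$j{\left(T,M \right)} = \frac{55}{49} - \frac{12}{M T}$ ($j{\left(T,M \right)} = \frac{\left(-12\right) \frac{1}{M}}{T} + \frac{110}{98} = - \frac{12}{M T} + 110 \cdot \frac{1}{98} = - \frac{12}{M T} + \frac{55}{49} = \frac{55}{49} - \frac{12}{M T}$)
$\frac{j{\left(-16,11 \right)} + 21397}{40162 + 16974} = \frac{\left(\frac{55}{49} - \frac{12}{11 \left(-16\right)}\right) + 21397}{40162 + 16974} = \frac{\left(\frac{55}{49} - \frac{12}{11} \left(- \frac{1}{16}\right)\right) + 21397}{57136} = \left(\left(\frac{55}{49} + \frac{3}{44}\right) + 21397\right) \frac{1}{57136} = \left(\frac{2567}{2156} + 21397\right) \frac{1}{57136} = \frac{46134499}{2156} \cdot \frac{1}{57136} = \frac{46134499}{123185216}$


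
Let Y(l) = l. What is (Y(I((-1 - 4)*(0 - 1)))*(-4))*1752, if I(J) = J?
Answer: -35040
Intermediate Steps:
(Y(I((-1 - 4)*(0 - 1)))*(-4))*1752 = (((-1 - 4)*(0 - 1))*(-4))*1752 = (-5*(-1)*(-4))*1752 = (5*(-4))*1752 = -20*1752 = -35040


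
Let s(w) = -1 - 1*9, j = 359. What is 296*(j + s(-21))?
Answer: 103304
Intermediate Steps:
s(w) = -10 (s(w) = -1 - 9 = -10)
296*(j + s(-21)) = 296*(359 - 10) = 296*349 = 103304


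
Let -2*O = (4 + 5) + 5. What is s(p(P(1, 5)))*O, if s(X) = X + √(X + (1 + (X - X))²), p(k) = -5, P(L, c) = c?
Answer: 35 - 14*I ≈ 35.0 - 14.0*I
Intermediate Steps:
O = -7 (O = -((4 + 5) + 5)/2 = -(9 + 5)/2 = -½*14 = -7)
s(X) = X + √(1 + X) (s(X) = X + √(X + (1 + 0)²) = X + √(X + 1²) = X + √(X + 1) = X + √(1 + X))
s(p(P(1, 5)))*O = (-5 + √(1 - 5))*(-7) = (-5 + √(-4))*(-7) = (-5 + 2*I)*(-7) = 35 - 14*I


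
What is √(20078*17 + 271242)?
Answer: 2*√153142 ≈ 782.67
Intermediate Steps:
√(20078*17 + 271242) = √(341326 + 271242) = √612568 = 2*√153142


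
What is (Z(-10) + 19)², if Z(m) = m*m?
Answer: 14161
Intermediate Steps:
Z(m) = m²
(Z(-10) + 19)² = ((-10)² + 19)² = (100 + 19)² = 119² = 14161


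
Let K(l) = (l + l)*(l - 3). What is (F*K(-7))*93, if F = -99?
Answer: -1288980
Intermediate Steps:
K(l) = 2*l*(-3 + l) (K(l) = (2*l)*(-3 + l) = 2*l*(-3 + l))
(F*K(-7))*93 = -198*(-7)*(-3 - 7)*93 = -198*(-7)*(-10)*93 = -99*140*93 = -13860*93 = -1288980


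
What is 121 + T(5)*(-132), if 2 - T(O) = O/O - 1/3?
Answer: -55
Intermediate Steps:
T(O) = 4/3 (T(O) = 2 - (O/O - 1/3) = 2 - (1 - 1*1/3) = 2 - (1 - 1/3) = 2 - 1*2/3 = 2 - 2/3 = 4/3)
121 + T(5)*(-132) = 121 + (4/3)*(-132) = 121 - 176 = -55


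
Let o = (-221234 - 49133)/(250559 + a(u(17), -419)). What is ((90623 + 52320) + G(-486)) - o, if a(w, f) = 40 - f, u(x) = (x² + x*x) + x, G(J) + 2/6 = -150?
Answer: 107531399905/753054 ≈ 1.4279e+5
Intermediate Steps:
G(J) = -451/3 (G(J) = -⅓ - 150 = -451/3)
u(x) = x + 2*x² (u(x) = (x² + x²) + x = 2*x² + x = x + 2*x²)
o = -270367/251018 (o = (-221234 - 49133)/(250559 + (40 - 1*(-419))) = -270367/(250559 + (40 + 419)) = -270367/(250559 + 459) = -270367/251018 ≈ -1.0771)
((90623 + 52320) + G(-486)) - o = ((90623 + 52320) - 451/3) - 1*(-270367/251018) = (142943 - 451/3) + 270367/251018 = 428378/3 + 270367/251018 = 107531399905/753054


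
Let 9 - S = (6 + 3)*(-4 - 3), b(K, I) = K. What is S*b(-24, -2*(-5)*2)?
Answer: -1728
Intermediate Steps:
S = 72 (S = 9 - (6 + 3)*(-4 - 3) = 9 - 9*(-7) = 9 - 1*(-63) = 9 + 63 = 72)
S*b(-24, -2*(-5)*2) = 72*(-24) = -1728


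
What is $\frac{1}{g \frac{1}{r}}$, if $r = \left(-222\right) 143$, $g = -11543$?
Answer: $\frac{31746}{11543} \approx 2.7502$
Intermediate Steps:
$r = -31746$
$\frac{1}{g \frac{1}{r}} = \frac{1}{\left(-11543\right) \frac{1}{-31746}} = \frac{1}{\left(-11543\right) \left(- \frac{1}{31746}\right)} = \frac{1}{\frac{11543}{31746}} = \frac{31746}{11543}$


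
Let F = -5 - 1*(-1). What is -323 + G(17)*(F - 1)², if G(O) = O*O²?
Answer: 122502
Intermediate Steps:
F = -4 (F = -5 + 1 = -4)
G(O) = O³
-323 + G(17)*(F - 1)² = -323 + 17³*(-4 - 1)² = -323 + 4913*(-5)² = -323 + 4913*25 = -323 + 122825 = 122502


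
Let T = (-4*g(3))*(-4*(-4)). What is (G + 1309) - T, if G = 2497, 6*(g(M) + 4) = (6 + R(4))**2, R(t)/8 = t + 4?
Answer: 167450/3 ≈ 55817.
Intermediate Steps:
R(t) = 32 + 8*t (R(t) = 8*(t + 4) = 8*(4 + t) = 32 + 8*t)
g(M) = 2438/3 (g(M) = -4 + (6 + (32 + 8*4))**2/6 = -4 + (6 + (32 + 32))**2/6 = -4 + (6 + 64)**2/6 = -4 + (1/6)*70**2 = -4 + (1/6)*4900 = -4 + 2450/3 = 2438/3)
T = -156032/3 (T = (-4*2438/3)*(-4*(-4)) = -9752/3*16 = -156032/3 ≈ -52011.)
(G + 1309) - T = (2497 + 1309) - 1*(-156032/3) = 3806 + 156032/3 = 167450/3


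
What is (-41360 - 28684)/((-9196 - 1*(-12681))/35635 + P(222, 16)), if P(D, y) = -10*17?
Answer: 166401196/403631 ≈ 412.26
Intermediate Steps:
P(D, y) = -170
(-41360 - 28684)/((-9196 - 1*(-12681))/35635 + P(222, 16)) = (-41360 - 28684)/((-9196 - 1*(-12681))/35635 - 170) = -70044/((-9196 + 12681)*(1/35635) - 170) = -70044/(3485*(1/35635) - 170) = -70044/(697/7127 - 170) = -70044/(-1210893/7127) = -70044*(-7127/1210893) = 166401196/403631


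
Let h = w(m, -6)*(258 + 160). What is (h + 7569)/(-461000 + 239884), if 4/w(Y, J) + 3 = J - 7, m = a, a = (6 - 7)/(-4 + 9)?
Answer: -14929/442232 ≈ -0.033758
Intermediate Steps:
a = -⅕ (a = -1/5 = -1*⅕ = -⅕ ≈ -0.20000)
m = -⅕ ≈ -0.20000
w(Y, J) = 4/(-10 + J) (w(Y, J) = 4/(-3 + (J - 7)) = 4/(-3 + (-7 + J)) = 4/(-10 + J))
h = -209/2 (h = (4/(-10 - 6))*(258 + 160) = (4/(-16))*418 = (4*(-1/16))*418 = -¼*418 = -209/2 ≈ -104.50)
(h + 7569)/(-461000 + 239884) = (-209/2 + 7569)/(-461000 + 239884) = (14929/2)/(-221116) = (14929/2)*(-1/221116) = -14929/442232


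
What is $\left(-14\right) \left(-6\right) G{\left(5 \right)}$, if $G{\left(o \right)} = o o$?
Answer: $2100$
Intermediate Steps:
$G{\left(o \right)} = o^{2}$
$\left(-14\right) \left(-6\right) G{\left(5 \right)} = \left(-14\right) \left(-6\right) 5^{2} = 84 \cdot 25 = 2100$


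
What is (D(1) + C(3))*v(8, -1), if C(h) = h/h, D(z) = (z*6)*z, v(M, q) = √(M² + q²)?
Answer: 7*√65 ≈ 56.436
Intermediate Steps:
D(z) = 6*z² (D(z) = (6*z)*z = 6*z²)
C(h) = 1
(D(1) + C(3))*v(8, -1) = (6*1² + 1)*√(8² + (-1)²) = (6*1 + 1)*√(64 + 1) = (6 + 1)*√65 = 7*√65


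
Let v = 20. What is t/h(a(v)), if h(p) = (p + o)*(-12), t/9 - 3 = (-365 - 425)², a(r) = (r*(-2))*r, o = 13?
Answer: 1872309/3148 ≈ 594.76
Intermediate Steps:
a(r) = -2*r² (a(r) = (-2*r)*r = -2*r²)
t = 5616927 (t = 27 + 9*(-365 - 425)² = 27 + 9*(-790)² = 27 + 9*624100 = 27 + 5616900 = 5616927)
h(p) = -156 - 12*p (h(p) = (p + 13)*(-12) = (13 + p)*(-12) = -156 - 12*p)
t/h(a(v)) = 5616927/(-156 - (-24)*20²) = 5616927/(-156 - (-24)*400) = 5616927/(-156 - 12*(-800)) = 5616927/(-156 + 9600) = 5616927/9444 = 5616927*(1/9444) = 1872309/3148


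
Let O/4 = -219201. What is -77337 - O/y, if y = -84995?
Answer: -6574135119/84995 ≈ -77347.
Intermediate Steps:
O = -876804 (O = 4*(-219201) = -876804)
-77337 - O/y = -77337 - (-876804)/(-84995) = -77337 - (-876804)*(-1)/84995 = -77337 - 1*876804/84995 = -77337 - 876804/84995 = -6574135119/84995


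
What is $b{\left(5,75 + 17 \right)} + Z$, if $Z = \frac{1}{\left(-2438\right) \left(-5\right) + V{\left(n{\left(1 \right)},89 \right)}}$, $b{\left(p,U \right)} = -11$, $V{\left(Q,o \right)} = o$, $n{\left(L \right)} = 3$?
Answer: $- \frac{135068}{12279} \approx -11.0$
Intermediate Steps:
$Z = \frac{1}{12279}$ ($Z = \frac{1}{\left(-2438\right) \left(-5\right) + 89} = \frac{1}{12190 + 89} = \frac{1}{12279} \approx 8.144 \cdot 10^{-5}$)
$b{\left(5,75 + 17 \right)} + Z = -11 + \frac{1}{12279} = - \frac{135068}{12279}$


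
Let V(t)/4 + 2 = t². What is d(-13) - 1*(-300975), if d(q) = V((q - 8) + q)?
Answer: 305591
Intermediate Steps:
V(t) = -8 + 4*t²
d(q) = -8 + 4*(-8 + 2*q)² (d(q) = -8 + 4*((q - 8) + q)² = -8 + 4*((-8 + q) + q)² = -8 + 4*(-8 + 2*q)²)
d(-13) - 1*(-300975) = (-8 + 16*(-4 - 13)²) - 1*(-300975) = (-8 + 16*(-17)²) + 300975 = (-8 + 16*289) + 300975 = (-8 + 4624) + 300975 = 4616 + 300975 = 305591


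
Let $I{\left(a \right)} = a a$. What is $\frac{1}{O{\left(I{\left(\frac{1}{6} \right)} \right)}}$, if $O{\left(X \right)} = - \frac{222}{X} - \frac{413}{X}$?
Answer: $- \frac{1}{22860} \approx -4.3745 \cdot 10^{-5}$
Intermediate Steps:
$I{\left(a \right)} = a^{2}$
$O{\left(X \right)} = - \frac{635}{X}$
$\frac{1}{O{\left(I{\left(\frac{1}{6} \right)} \right)}} = \frac{1}{\left(-635\right) \frac{1}{\left(\frac{1}{6}\right)^{2}}} = \frac{1}{\left(-635\right) \frac{1}{\frac{1}{36}}} = \frac{1}{\left(-635\right) 36} = \frac{1}{-22860} = - \frac{1}{22860}$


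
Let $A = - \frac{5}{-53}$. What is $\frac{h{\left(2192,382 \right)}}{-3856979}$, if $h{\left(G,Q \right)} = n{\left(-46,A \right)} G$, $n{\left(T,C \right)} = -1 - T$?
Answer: $- \frac{98640}{3856979} \approx -0.025574$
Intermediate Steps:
$A = \frac{5}{53}$ ($A = \left(-5\right) \left(- \frac{1}{53}\right) = \frac{5}{53} \approx 0.09434$)
$h{\left(G,Q \right)} = 45 G$ ($h{\left(G,Q \right)} = \left(-1 - -46\right) G = \left(-1 + 46\right) G = 45 G$)
$\frac{h{\left(2192,382 \right)}}{-3856979} = \frac{45 \cdot 2192}{-3856979} = 98640 \left(- \frac{1}{3856979}\right) = - \frac{98640}{3856979}$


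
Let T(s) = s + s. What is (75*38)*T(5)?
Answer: 28500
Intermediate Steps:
T(s) = 2*s
(75*38)*T(5) = (75*38)*(2*5) = 2850*10 = 28500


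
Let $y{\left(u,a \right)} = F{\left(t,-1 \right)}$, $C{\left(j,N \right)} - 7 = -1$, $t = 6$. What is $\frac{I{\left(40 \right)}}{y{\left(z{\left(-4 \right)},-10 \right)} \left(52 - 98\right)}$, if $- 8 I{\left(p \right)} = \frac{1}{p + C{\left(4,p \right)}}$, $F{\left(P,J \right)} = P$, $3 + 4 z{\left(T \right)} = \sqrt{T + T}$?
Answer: $\frac{1}{101568} \approx 9.8456 \cdot 10^{-6}$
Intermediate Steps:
$z{\left(T \right)} = - \frac{3}{4} + \frac{\sqrt{2} \sqrt{T}}{4}$ ($z{\left(T \right)} = - \frac{3}{4} + \frac{\sqrt{T + T}}{4} = - \frac{3}{4} + \frac{\sqrt{2 T}}{4} = - \frac{3}{4} + \frac{\sqrt{2} \sqrt{T}}{4}$)
$C{\left(j,N \right)} = 6$ ($C{\left(j,N \right)} = 7 - 1 = 6$)
$y{\left(u,a \right)} = 6$
$I{\left(p \right)} = - \frac{1}{8 \left(6 + p\right)}$ ($I{\left(p \right)} = - \frac{1}{8 \left(p + 6\right)} = - \frac{1}{8 \left(6 + p\right)}$)
$\frac{I{\left(40 \right)}}{y{\left(z{\left(-4 \right)},-10 \right)} \left(52 - 98\right)} = \frac{\left(-1\right) \frac{1}{48 + 8 \cdot 40}}{6 \left(52 - 98\right)} = \frac{\left(-1\right) \frac{1}{48 + 320}}{6 \left(-46\right)} = \frac{\left(-1\right) \frac{1}{368}}{-276} = \left(-1\right) \frac{1}{368} \left(- \frac{1}{276}\right) = \left(- \frac{1}{368}\right) \left(- \frac{1}{276}\right) = \frac{1}{101568}$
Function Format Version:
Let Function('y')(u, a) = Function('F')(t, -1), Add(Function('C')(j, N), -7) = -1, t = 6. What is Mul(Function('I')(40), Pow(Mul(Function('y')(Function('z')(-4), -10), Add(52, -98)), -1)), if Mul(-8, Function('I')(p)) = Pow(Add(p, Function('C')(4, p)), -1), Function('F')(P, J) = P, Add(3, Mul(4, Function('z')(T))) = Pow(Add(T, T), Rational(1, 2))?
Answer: Rational(1, 101568) ≈ 9.8456e-6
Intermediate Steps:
Function('z')(T) = Add(Rational(-3, 4), Mul(Rational(1, 4), Pow(2, Rational(1, 2)), Pow(T, Rational(1, 2)))) (Function('z')(T) = Add(Rational(-3, 4), Mul(Rational(1, 4), Pow(Add(T, T), Rational(1, 2)))) = Add(Rational(-3, 4), Mul(Rational(1, 4), Pow(Mul(2, T), Rational(1, 2)))) = Add(Rational(-3, 4), Mul(Rational(1, 4), Mul(Pow(2, Rational(1, 2)), Pow(T, Rational(1, 2))))) = Add(Rational(-3, 4), Mul(Rational(1, 4), Pow(2, Rational(1, 2)), Pow(T, Rational(1, 2)))))
Function('C')(j, N) = 6 (Function('C')(j, N) = Add(7, -1) = 6)
Function('y')(u, a) = 6
Function('I')(p) = Mul(Rational(-1, 8), Pow(Add(6, p), -1)) (Function('I')(p) = Mul(Rational(-1, 8), Pow(Add(p, 6), -1)) = Mul(Rational(-1, 8), Pow(Add(6, p), -1)))
Mul(Function('I')(40), Pow(Mul(Function('y')(Function('z')(-4), -10), Add(52, -98)), -1)) = Mul(Mul(-1, Pow(Add(48, Mul(8, 40)), -1)), Pow(Mul(6, Add(52, -98)), -1)) = Mul(Mul(-1, Pow(Add(48, 320), -1)), Pow(Mul(6, -46), -1)) = Mul(Mul(-1, Pow(368, -1)), Pow(-276, -1)) = Mul(Mul(-1, Rational(1, 368)), Rational(-1, 276)) = Mul(Rational(-1, 368), Rational(-1, 276)) = Rational(1, 101568)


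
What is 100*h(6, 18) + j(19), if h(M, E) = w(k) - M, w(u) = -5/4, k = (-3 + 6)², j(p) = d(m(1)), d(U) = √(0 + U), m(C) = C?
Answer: -724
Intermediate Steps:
d(U) = √U
j(p) = 1 (j(p) = √1 = 1)
k = 9 (k = 3² = 9)
w(u) = -5/4 (w(u) = -5*¼ = -5/4)
h(M, E) = -5/4 - M
100*h(6, 18) + j(19) = 100*(-5/4 - 1*6) + 1 = 100*(-5/4 - 6) + 1 = 100*(-29/4) + 1 = -725 + 1 = -724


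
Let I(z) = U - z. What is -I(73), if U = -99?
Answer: 172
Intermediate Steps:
I(z) = -99 - z
-I(73) = -(-99 - 1*73) = -(-99 - 73) = -1*(-172) = 172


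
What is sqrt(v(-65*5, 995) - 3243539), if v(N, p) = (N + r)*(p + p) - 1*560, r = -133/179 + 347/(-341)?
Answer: I*sqrt(14509421344699589)/61039 ≈ 1973.4*I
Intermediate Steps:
r = -107466/61039 (r = -133*1/179 + 347*(-1/341) = -133/179 - 347/341 = -107466/61039 ≈ -1.7606)
v(N, p) = -560 + 2*p*(-107466/61039 + N) (v(N, p) = (N - 107466/61039)*(p + p) - 1*560 = (-107466/61039 + N)*(2*p) - 560 = 2*p*(-107466/61039 + N) - 560 = -560 + 2*p*(-107466/61039 + N))
sqrt(v(-65*5, 995) - 3243539) = sqrt((-560 - 214932/61039*995 + 2*(-65*5)*995) - 3243539) = sqrt((-560 - 213857340/61039 + 2*(-325)*995) - 3243539) = sqrt((-560 - 213857340/61039 - 646750) - 3243539) = sqrt(-39725012430/61039 - 3243539) = sqrt(-237707389451/61039) = I*sqrt(14509421344699589)/61039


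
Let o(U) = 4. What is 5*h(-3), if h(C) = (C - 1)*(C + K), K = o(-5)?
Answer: -20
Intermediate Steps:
K = 4
h(C) = (-1 + C)*(4 + C) (h(C) = (C - 1)*(C + 4) = (-1 + C)*(4 + C))
5*h(-3) = 5*(-4 + (-3)² + 3*(-3)) = 5*(-4 + 9 - 9) = 5*(-4) = -20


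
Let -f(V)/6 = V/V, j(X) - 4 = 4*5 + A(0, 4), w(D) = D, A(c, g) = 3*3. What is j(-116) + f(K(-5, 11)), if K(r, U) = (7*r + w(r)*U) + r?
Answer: 27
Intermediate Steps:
A(c, g) = 9
K(r, U) = 8*r + U*r (K(r, U) = (7*r + r*U) + r = (7*r + U*r) + r = 8*r + U*r)
j(X) = 33 (j(X) = 4 + (4*5 + 9) = 4 + (20 + 9) = 4 + 29 = 33)
f(V) = -6 (f(V) = -6*V/V = -6*1 = -6)
j(-116) + f(K(-5, 11)) = 33 - 6 = 27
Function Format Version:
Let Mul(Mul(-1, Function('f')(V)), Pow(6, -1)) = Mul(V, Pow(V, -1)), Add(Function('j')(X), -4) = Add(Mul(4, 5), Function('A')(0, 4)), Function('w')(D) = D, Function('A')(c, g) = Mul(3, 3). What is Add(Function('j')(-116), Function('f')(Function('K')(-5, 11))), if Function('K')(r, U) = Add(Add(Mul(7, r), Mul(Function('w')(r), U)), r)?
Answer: 27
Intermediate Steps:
Function('A')(c, g) = 9
Function('K')(r, U) = Add(Mul(8, r), Mul(U, r)) (Function('K')(r, U) = Add(Add(Mul(7, r), Mul(r, U)), r) = Add(Add(Mul(7, r), Mul(U, r)), r) = Add(Mul(8, r), Mul(U, r)))
Function('j')(X) = 33 (Function('j')(X) = Add(4, Add(Mul(4, 5), 9)) = Add(4, Add(20, 9)) = Add(4, 29) = 33)
Function('f')(V) = -6 (Function('f')(V) = Mul(-6, Mul(V, Pow(V, -1))) = Mul(-6, 1) = -6)
Add(Function('j')(-116), Function('f')(Function('K')(-5, 11))) = Add(33, -6) = 27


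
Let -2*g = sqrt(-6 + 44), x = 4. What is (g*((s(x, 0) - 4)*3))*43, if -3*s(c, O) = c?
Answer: 344*sqrt(38) ≈ 2120.6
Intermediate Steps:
s(c, O) = -c/3
g = -sqrt(38)/2 (g = -sqrt(-6 + 44)/2 = -sqrt(38)/2 ≈ -3.0822)
(g*((s(x, 0) - 4)*3))*43 = ((-sqrt(38)/2)*((-1/3*4 - 4)*3))*43 = ((-sqrt(38)/2)*((-4/3 - 4)*3))*43 = ((-sqrt(38)/2)*(-16/3*3))*43 = (-sqrt(38)/2*(-16))*43 = (8*sqrt(38))*43 = 344*sqrt(38)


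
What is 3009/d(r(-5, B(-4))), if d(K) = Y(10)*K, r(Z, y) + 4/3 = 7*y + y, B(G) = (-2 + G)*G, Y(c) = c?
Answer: 9027/5720 ≈ 1.5781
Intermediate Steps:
B(G) = G*(-2 + G)
r(Z, y) = -4/3 + 8*y (r(Z, y) = -4/3 + (7*y + y) = -4/3 + 8*y)
d(K) = 10*K
3009/d(r(-5, B(-4))) = 3009/((10*(-4/3 + 8*(-4*(-2 - 4))))) = 3009/((10*(-4/3 + 8*(-4*(-6))))) = 3009/((10*(-4/3 + 8*24))) = 3009/((10*(-4/3 + 192))) = 3009/((10*(572/3))) = 3009/(5720/3) = 3009*(3/5720) = 9027/5720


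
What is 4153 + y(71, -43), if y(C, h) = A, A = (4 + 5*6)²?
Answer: 5309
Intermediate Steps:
A = 1156 (A = (4 + 30)² = 34² = 1156)
y(C, h) = 1156
4153 + y(71, -43) = 4153 + 1156 = 5309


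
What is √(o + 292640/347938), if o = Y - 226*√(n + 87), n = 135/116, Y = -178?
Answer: √(-4509234073664498 - 99179102873197*√296583)/5045101 ≈ 47.95*I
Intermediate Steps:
n = 135/116 (n = 135*(1/116) = 135/116 ≈ 1.1638)
o = -178 - 113*√296583/29 (o = -178 - 226*√(135/116 + 87) = -178 - 113*√296583/29 ≈ -2300.0)
√(o + 292640/347938) = √((-178 - 113*√296583/29) + 292640/347938) = √((-178 - 113*√296583/29) + 292640*(1/347938)) = √((-178 - 113*√296583/29) + 146320/173969) = √(-30820162/173969 - 113*√296583/29)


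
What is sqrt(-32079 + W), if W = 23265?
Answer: I*sqrt(8814) ≈ 93.883*I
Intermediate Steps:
sqrt(-32079 + W) = sqrt(-32079 + 23265) = sqrt(-8814) = I*sqrt(8814)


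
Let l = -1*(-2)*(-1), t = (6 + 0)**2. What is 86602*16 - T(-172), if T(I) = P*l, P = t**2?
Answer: 1388224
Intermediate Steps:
t = 36 (t = 6**2 = 36)
P = 1296 (P = 36**2 = 1296)
l = -2 (l = 2*(-1) = -2)
T(I) = -2592 (T(I) = 1296*(-2) = -2592)
86602*16 - T(-172) = 86602*16 - 1*(-2592) = 1385632 + 2592 = 1388224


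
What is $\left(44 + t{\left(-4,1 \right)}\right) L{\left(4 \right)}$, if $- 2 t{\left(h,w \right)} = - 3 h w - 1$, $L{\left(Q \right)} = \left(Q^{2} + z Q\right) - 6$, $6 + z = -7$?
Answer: $-1617$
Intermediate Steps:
$z = -13$ ($z = -6 - 7 = -13$)
$L{\left(Q \right)} = -6 + Q^{2} - 13 Q$ ($L{\left(Q \right)} = \left(Q^{2} - 13 Q\right) - 6 = -6 + Q^{2} - 13 Q$)
$t{\left(h,w \right)} = \frac{1}{2} + \frac{3 h w}{2}$ ($t{\left(h,w \right)} = - \frac{- 3 h w - 1}{2} = - \frac{-1 - 3 h w}{2} = \frac{1}{2} + \frac{3 h w}{2}$)
$\left(44 + t{\left(-4,1 \right)}\right) L{\left(4 \right)} = \left(44 + \left(\frac{1}{2} + \frac{3}{2} \left(-4\right) 1\right)\right) \left(-6 + 4^{2} - 52\right) = \left(44 + \left(\frac{1}{2} - 6\right)\right) \left(-6 + 16 - 52\right) = \left(44 - \frac{11}{2}\right) \left(-42\right) = \frac{77}{2} \left(-42\right) = -1617$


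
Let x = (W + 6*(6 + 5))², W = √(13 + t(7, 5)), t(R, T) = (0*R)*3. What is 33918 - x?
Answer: 29549 - 132*√13 ≈ 29073.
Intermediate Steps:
t(R, T) = 0 (t(R, T) = 0*3 = 0)
W = √13 (W = √(13 + 0) = √13 ≈ 3.6056)
x = (66 + √13)² (x = (√13 + 6*(6 + 5))² = (√13 + 6*11)² = (√13 + 66)² = (66 + √13)² ≈ 4844.9)
33918 - x = 33918 - (66 + √13)²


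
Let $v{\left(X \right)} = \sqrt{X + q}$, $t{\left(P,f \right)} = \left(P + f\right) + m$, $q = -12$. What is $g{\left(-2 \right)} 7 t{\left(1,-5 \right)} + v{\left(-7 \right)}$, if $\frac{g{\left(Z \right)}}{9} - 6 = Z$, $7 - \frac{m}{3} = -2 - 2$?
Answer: $7308 + i \sqrt{19} \approx 7308.0 + 4.3589 i$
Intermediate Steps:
$m = 33$ ($m = 21 - 3 \left(-2 - 2\right) = 21 - -12 = 21 + 12 = 33$)
$g{\left(Z \right)} = 54 + 9 Z$
$t{\left(P,f \right)} = 33 + P + f$ ($t{\left(P,f \right)} = \left(P + f\right) + 33 = 33 + P + f$)
$v{\left(X \right)} = \sqrt{-12 + X}$ ($v{\left(X \right)} = \sqrt{X - 12} = \sqrt{-12 + X}$)
$g{\left(-2 \right)} 7 t{\left(1,-5 \right)} + v{\left(-7 \right)} = \left(54 + 9 \left(-2\right)\right) 7 \left(33 + 1 - 5\right) + \sqrt{-12 - 7} = \left(54 - 18\right) 7 \cdot 29 + \sqrt{-19} = 36 \cdot 203 + i \sqrt{19} = 7308 + i \sqrt{19}$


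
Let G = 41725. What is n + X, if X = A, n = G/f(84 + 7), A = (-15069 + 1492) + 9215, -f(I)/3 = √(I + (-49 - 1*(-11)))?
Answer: -4362 - 41725*√53/159 ≈ -6272.5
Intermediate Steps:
f(I) = -3*√(-38 + I) (f(I) = -3*√(I + (-49 - 1*(-11))) = -3*√(I + (-49 + 11)) = -3*√(I - 38) = -3*√(-38 + I))
A = -4362 (A = -13577 + 9215 = -4362)
n = -41725*√53/159 (n = 41725/((-3*√(-38 + (84 + 7)))) = 41725/((-3*√(-38 + 91))) = 41725/((-3*√53)) = 41725*(-√53/159) = -41725*√53/159 ≈ -1910.5)
X = -4362
n + X = -41725*√53/159 - 4362 = -4362 - 41725*√53/159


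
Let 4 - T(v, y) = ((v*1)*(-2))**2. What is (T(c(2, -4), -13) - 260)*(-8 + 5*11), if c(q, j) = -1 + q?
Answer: -12220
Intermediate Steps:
T(v, y) = 4 - 4*v**2 (T(v, y) = 4 - ((v*1)*(-2))**2 = 4 - (v*(-2))**2 = 4 - (-2*v)**2 = 4 - 4*v**2)
(T(c(2, -4), -13) - 260)*(-8 + 5*11) = ((4 - 4*(-1 + 2)**2) - 260)*(-8 + 5*11) = ((4 - 4*1**2) - 260)*(-8 + 55) = ((4 - 4*1) - 260)*47 = ((4 - 4) - 260)*47 = (0 - 260)*47 = -260*47 = -12220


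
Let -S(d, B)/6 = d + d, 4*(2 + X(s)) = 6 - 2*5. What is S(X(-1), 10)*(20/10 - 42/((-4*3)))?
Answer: 198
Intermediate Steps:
X(s) = -3 (X(s) = -2 + (6 - 2*5)/4 = -2 + (6 - 10)/4 = -2 + (¼)*(-4) = -2 - 1 = -3)
S(d, B) = -12*d (S(d, B) = -6*(d + d) = -12*d)
S(X(-1), 10)*(20/10 - 42/((-4*3))) = (-12*(-3))*(20/10 - 42/((-4*3))) = 36*(20*(⅒) - 42/(-12)) = 36*(2 - 42*(-1/12)) = 36*(2 + 7/2) = 36*(11/2) = 198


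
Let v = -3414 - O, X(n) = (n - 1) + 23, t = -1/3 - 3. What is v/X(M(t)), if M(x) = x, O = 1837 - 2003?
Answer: -174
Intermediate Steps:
t = -10/3 (t = (1/3)*(-1) - 3 = -1/3 - 3 = -10/3 ≈ -3.3333)
O = -166
X(n) = 22 + n (X(n) = (-1 + n) + 23 = 22 + n)
v = -3248 (v = -3414 - 1*(-166) = -3414 + 166 = -3248)
v/X(M(t)) = -3248/(22 - 10/3) = -3248/56/3 = -3248*3/56 = -174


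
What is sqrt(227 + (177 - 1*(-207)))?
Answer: sqrt(611) ≈ 24.718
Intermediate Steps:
sqrt(227 + (177 - 1*(-207))) = sqrt(227 + (177 + 207)) = sqrt(227 + 384) = sqrt(611)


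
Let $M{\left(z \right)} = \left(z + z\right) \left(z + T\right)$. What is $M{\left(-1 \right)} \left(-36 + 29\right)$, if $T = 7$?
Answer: $84$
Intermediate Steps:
$M{\left(z \right)} = 2 z \left(7 + z\right)$ ($M{\left(z \right)} = \left(z + z\right) \left(z + 7\right) = 2 z \left(7 + z\right)$)
$M{\left(-1 \right)} \left(-36 + 29\right) = 2 \left(-1\right) \left(7 - 1\right) \left(-36 + 29\right) = 2 \left(-1\right) 6 \left(-7\right) = \left(-12\right) \left(-7\right) = 84$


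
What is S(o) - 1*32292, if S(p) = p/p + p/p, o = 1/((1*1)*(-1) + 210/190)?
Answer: -32290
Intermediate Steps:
o = 19/2 (o = 1/(1*(-1) + 210*(1/190)) = 1/(-1 + 21/19) = 1/(2/19) = 19/2 ≈ 9.5000)
S(p) = 2 (S(p) = 1 + 1 = 2)
S(o) - 1*32292 = 2 - 1*32292 = 2 - 32292 = -32290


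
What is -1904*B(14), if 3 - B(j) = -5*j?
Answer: -138992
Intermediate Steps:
B(j) = 3 + 5*j (B(j) = 3 - (-5)*j = 3 + 5*j)
-1904*B(14) = -1904*(3 + 5*14) = -1904*(3 + 70) = -1904*73 = -272*511 = -138992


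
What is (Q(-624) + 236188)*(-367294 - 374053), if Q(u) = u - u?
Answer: -175097265236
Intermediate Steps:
Q(u) = 0
(Q(-624) + 236188)*(-367294 - 374053) = (0 + 236188)*(-367294 - 374053) = 236188*(-741347) = -175097265236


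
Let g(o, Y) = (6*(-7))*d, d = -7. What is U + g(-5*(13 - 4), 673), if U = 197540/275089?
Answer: 81073706/275089 ≈ 294.72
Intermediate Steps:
g(o, Y) = 294 (g(o, Y) = (6*(-7))*(-7) = -42*(-7) = 294)
U = 197540/275089 (U = 197540*(1/275089) = 197540/275089 ≈ 0.71809)
U + g(-5*(13 - 4), 673) = 197540/275089 + 294 = 81073706/275089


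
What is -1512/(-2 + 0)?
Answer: 756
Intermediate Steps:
-1512/(-2 + 0) = -1512/(-2) = -½*(-1512) = 756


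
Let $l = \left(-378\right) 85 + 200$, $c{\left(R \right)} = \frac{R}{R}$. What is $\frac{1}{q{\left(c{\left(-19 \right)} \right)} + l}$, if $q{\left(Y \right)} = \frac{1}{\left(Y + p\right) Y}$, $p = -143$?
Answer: $- \frac{142}{4534061} \approx -3.1319 \cdot 10^{-5}$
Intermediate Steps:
$c{\left(R \right)} = 1$
$q{\left(Y \right)} = \frac{1}{Y \left(-143 + Y\right)}$ ($q{\left(Y \right)} = \frac{1}{\left(Y - 143\right) Y} = \frac{1}{\left(-143 + Y\right) Y} = \frac{1}{Y \left(-143 + Y\right)}$)
$l = -31930$ ($l = -32130 + 200 = -31930$)
$\frac{1}{q{\left(c{\left(-19 \right)} \right)} + l} = \frac{1}{\frac{1}{1 \left(-143 + 1\right)} - 31930} = \frac{1}{1 \frac{1}{-142} - 31930} = \frac{1}{1 \left(- \frac{1}{142}\right) - 31930} = \frac{1}{- \frac{1}{142} - 31930} = \frac{1}{- \frac{4534061}{142}} = - \frac{142}{4534061}$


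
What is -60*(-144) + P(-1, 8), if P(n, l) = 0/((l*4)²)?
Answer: 8640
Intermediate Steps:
P(n, l) = 0 (P(n, l) = 0/((4*l)²) = 0/((16*l²)) = 0*(1/(16*l²)) = 0)
-60*(-144) + P(-1, 8) = -60*(-144) + 0 = 8640 + 0 = 8640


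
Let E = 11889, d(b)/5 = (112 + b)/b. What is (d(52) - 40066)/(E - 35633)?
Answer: 74379/44096 ≈ 1.6868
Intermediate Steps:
d(b) = 5*(112 + b)/b (d(b) = 5*((112 + b)/b) = 5*(112 + b)/b)
(d(52) - 40066)/(E - 35633) = ((5 + 560/52) - 40066)/(11889 - 35633) = ((5 + 560*(1/52)) - 40066)/(-23744) = ((5 + 140/13) - 40066)*(-1/23744) = (205/13 - 40066)*(-1/23744) = -520653/13*(-1/23744) = 74379/44096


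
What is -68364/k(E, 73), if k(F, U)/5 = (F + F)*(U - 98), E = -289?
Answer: -34182/36125 ≈ -0.94621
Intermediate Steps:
k(F, U) = 10*F*(-98 + U) (k(F, U) = 5*((F + F)*(U - 98)) = 5*((2*F)*(-98 + U)) = 5*(2*F*(-98 + U)) = 10*F*(-98 + U))
-68364/k(E, 73) = -68364*(-1/(2890*(-98 + 73))) = -68364/(10*(-289)*(-25)) = -68364/72250 = -68364*1/72250 = -34182/36125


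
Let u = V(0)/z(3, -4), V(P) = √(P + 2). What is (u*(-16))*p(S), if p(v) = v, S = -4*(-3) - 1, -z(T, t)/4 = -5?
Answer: -44*√2/5 ≈ -12.445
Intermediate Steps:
z(T, t) = 20 (z(T, t) = -4*(-5) = 20)
S = 11 (S = 12 - 1 = 11)
V(P) = √(2 + P)
u = √2/20 (u = √(2 + 0)/20 = √2*(1/20) = √2/20 ≈ 0.070711)
(u*(-16))*p(S) = ((√2/20)*(-16))*11 = -4*√2/5*11 = -44*√2/5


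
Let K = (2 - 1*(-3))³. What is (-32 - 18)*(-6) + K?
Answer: 425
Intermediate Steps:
K = 125 (K = (2 + 3)³ = 5³ = 125)
(-32 - 18)*(-6) + K = (-32 - 18)*(-6) + 125 = -50*(-6) + 125 = 300 + 125 = 425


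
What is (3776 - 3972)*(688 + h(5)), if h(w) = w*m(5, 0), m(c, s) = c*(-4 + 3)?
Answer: -129948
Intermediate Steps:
m(c, s) = -c (m(c, s) = c*(-1) = -c)
h(w) = -5*w (h(w) = w*(-1*5) = w*(-5) = -5*w)
(3776 - 3972)*(688 + h(5)) = (3776 - 3972)*(688 - 5*5) = -196*(688 - 25) = -196*663 = -129948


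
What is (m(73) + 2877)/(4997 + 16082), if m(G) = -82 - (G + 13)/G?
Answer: 203949/1538767 ≈ 0.13254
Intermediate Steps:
m(G) = -82 - (13 + G)/G
(m(73) + 2877)/(4997 + 16082) = ((-83 - 13/73) + 2877)/(4997 + 16082) = ((-83 - 13*1/73) + 2877)/21079 = ((-83 - 13/73) + 2877)*(1/21079) = (-6072/73 + 2877)*(1/21079) = (203949/73)*(1/21079) = 203949/1538767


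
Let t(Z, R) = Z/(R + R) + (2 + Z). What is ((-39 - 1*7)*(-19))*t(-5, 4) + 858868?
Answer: 3422799/4 ≈ 8.5570e+5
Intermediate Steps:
t(Z, R) = 2 + Z + Z/(2*R) (t(Z, R) = Z/((2*R)) + (2 + Z) = (1/(2*R))*Z + (2 + Z) = Z/(2*R) + (2 + Z) = 2 + Z + Z/(2*R))
((-39 - 1*7)*(-19))*t(-5, 4) + 858868 = ((-39 - 1*7)*(-19))*(2 - 5 + (½)*(-5)/4) + 858868 = ((-39 - 7)*(-19))*(2 - 5 + (½)*(-5)*(¼)) + 858868 = (-46*(-19))*(2 - 5 - 5/8) + 858868 = 874*(-29/8) + 858868 = -12673/4 + 858868 = 3422799/4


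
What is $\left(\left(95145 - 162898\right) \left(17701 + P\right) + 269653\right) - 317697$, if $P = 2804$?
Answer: $-1389323309$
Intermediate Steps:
$\left(\left(95145 - 162898\right) \left(17701 + P\right) + 269653\right) - 317697 = \left(\left(95145 - 162898\right) \left(17701 + 2804\right) + 269653\right) - 317697 = \left(\left(-67753\right) 20505 + 269653\right) - 317697 = \left(-1389275265 + 269653\right) - 317697 = -1389005612 - 317697 = -1389323309$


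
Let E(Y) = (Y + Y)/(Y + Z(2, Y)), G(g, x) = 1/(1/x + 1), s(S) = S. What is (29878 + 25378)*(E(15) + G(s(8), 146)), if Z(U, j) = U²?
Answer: 396959104/2793 ≈ 1.4213e+5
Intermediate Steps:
G(g, x) = 1/(1 + 1/x)
E(Y) = 2*Y/(4 + Y) (E(Y) = (Y + Y)/(Y + 2²) = (2*Y)/(Y + 4) = (2*Y)/(4 + Y) = 2*Y/(4 + Y))
(29878 + 25378)*(E(15) + G(s(8), 146)) = (29878 + 25378)*(2*15/(4 + 15) + 146/(1 + 146)) = 55256*(2*15/19 + 146/147) = 55256*(2*15*(1/19) + 146*(1/147)) = 55256*(30/19 + 146/147) = 55256*(7184/2793) = 396959104/2793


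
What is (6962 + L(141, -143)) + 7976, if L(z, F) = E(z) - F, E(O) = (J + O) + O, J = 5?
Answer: 15368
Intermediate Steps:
E(O) = 5 + 2*O (E(O) = (5 + O) + O = 5 + 2*O)
L(z, F) = 5 - F + 2*z (L(z, F) = (5 + 2*z) - F = 5 - F + 2*z)
(6962 + L(141, -143)) + 7976 = (6962 + (5 - 1*(-143) + 2*141)) + 7976 = (6962 + (5 + 143 + 282)) + 7976 = (6962 + 430) + 7976 = 7392 + 7976 = 15368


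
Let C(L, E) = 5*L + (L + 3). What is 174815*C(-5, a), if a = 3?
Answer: -4720005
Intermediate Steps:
C(L, E) = 3 + 6*L (C(L, E) = 5*L + (3 + L) = 3 + 6*L)
174815*C(-5, a) = 174815*(3 + 6*(-5)) = 174815*(3 - 30) = 174815*(-27) = -4720005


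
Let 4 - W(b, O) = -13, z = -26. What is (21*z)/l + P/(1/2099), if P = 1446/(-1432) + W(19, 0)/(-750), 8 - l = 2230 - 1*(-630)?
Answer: -414833728607/191440500 ≈ -2166.9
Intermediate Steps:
l = -2852 (l = 8 - (2230 - 1*(-630)) = 8 - (2230 + 630) = 8 - 1*2860 = 8 - 2860 = -2852)
W(b, O) = 17 (W(b, O) = 4 - 1*(-13) = 4 + 13 = 17)
P = -277211/268500 (P = 1446/(-1432) + 17/(-750) = 1446*(-1/1432) + 17*(-1/750) = -723/716 - 17/750 = -277211/268500 ≈ -1.0324)
(21*z)/l + P/(1/2099) = (21*(-26))/(-2852) - 277211/(268500*(1/2099)) = -546*(-1/2852) - 277211/(268500*1/2099) = 273/1426 - 277211/268500*2099 = 273/1426 - 581865889/268500 = -414833728607/191440500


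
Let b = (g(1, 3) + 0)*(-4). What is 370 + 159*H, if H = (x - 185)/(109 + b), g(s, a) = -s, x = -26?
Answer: 8261/113 ≈ 73.106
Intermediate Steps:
b = 4 (b = (-1*1 + 0)*(-4) = (-1 + 0)*(-4) = -1*(-4) = 4)
H = -211/113 (H = (-26 - 185)/(109 + 4) = -211/113 ≈ -1.8673)
370 + 159*H = 370 + 159*(-211/113) = 370 - 33549/113 = 8261/113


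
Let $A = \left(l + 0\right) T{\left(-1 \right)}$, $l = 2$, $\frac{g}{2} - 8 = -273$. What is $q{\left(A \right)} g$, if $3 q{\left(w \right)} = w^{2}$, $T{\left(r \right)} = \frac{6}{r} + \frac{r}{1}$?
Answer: $- \frac{103880}{3} \approx -34627.0$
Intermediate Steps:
$g = -530$ ($g = 16 + 2 \left(-273\right) = 16 - 546 = -530$)
$T{\left(r \right)} = r + \frac{6}{r}$ ($T{\left(r \right)} = \frac{6}{r} + r 1 = \frac{6}{r} + r = r + \frac{6}{r}$)
$A = -14$ ($A = \left(2 + 0\right) \left(-1 + \frac{6}{-1}\right) = 2 \left(-1 + 6 \left(-1\right)\right) = 2 \left(-1 - 6\right) = 2 \left(-7\right) = -14$)
$q{\left(w \right)} = \frac{w^{2}}{3}$
$q{\left(A \right)} g = \frac{\left(-14\right)^{2}}{3} \left(-530\right) = \frac{1}{3} \cdot 196 \left(-530\right) = \frac{196}{3} \left(-530\right) = - \frac{103880}{3}$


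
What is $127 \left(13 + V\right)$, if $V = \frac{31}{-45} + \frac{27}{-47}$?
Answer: $\frac{3152521}{2115} \approx 1490.6$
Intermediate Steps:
$V = - \frac{2672}{2115}$ ($V = 31 \left(- \frac{1}{45}\right) + 27 \left(- \frac{1}{47}\right) = - \frac{31}{45} - \frac{27}{47} = - \frac{2672}{2115} \approx -1.2634$)
$127 \left(13 + V\right) = 127 \left(13 - \frac{2672}{2115}\right) = 127 \cdot \frac{24823}{2115} = \frac{3152521}{2115}$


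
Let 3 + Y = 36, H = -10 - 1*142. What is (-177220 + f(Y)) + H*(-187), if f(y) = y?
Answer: -148763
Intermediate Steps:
H = -152 (H = -10 - 142 = -152)
Y = 33 (Y = -3 + 36 = 33)
(-177220 + f(Y)) + H*(-187) = (-177220 + 33) - 152*(-187) = -177187 + 28424 = -148763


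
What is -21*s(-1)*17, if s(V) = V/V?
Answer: -357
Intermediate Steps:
s(V) = 1
-21*s(-1)*17 = -21*1*17 = -21*17 = -357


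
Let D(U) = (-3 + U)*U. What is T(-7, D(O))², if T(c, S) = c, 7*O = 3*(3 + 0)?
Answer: 49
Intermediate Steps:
O = 9/7 (O = (3*(3 + 0))/7 = (3*3)/7 = (⅐)*9 = 9/7 ≈ 1.2857)
D(U) = U*(-3 + U)
T(-7, D(O))² = (-7)² = 49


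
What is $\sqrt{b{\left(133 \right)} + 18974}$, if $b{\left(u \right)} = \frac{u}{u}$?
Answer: $5 \sqrt{759} \approx 137.75$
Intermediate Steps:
$b{\left(u \right)} = 1$
$\sqrt{b{\left(133 \right)} + 18974} = \sqrt{1 + 18974} = \sqrt{18975} = 5 \sqrt{759}$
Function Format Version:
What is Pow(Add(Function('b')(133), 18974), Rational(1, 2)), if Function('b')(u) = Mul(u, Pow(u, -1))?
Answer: Mul(5, Pow(759, Rational(1, 2))) ≈ 137.75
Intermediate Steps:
Function('b')(u) = 1
Pow(Add(Function('b')(133), 18974), Rational(1, 2)) = Pow(Add(1, 18974), Rational(1, 2)) = Pow(18975, Rational(1, 2)) = Mul(5, Pow(759, Rational(1, 2)))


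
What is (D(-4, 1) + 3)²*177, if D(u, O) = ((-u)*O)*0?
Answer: 1593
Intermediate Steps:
D(u, O) = 0 (D(u, O) = -O*u*0 = 0)
(D(-4, 1) + 3)²*177 = (0 + 3)²*177 = 3²*177 = 9*177 = 1593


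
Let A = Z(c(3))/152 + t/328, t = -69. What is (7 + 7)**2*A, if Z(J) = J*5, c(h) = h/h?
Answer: -27097/779 ≈ -34.784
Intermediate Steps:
c(h) = 1
Z(J) = 5*J
A = -553/3116 (A = (5*1)/152 - 69/328 = 5*(1/152) - 69*1/328 = 5/152 - 69/328 = -553/3116 ≈ -0.17747)
(7 + 7)**2*A = (7 + 7)**2*(-553/3116) = 14**2*(-553/3116) = 196*(-553/3116) = -27097/779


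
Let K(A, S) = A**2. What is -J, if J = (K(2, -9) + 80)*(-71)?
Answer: 5964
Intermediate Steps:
J = -5964 (J = (2**2 + 80)*(-71) = (4 + 80)*(-71) = 84*(-71) = -5964)
-J = -1*(-5964) = 5964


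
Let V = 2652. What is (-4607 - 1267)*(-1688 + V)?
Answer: -5662536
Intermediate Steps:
(-4607 - 1267)*(-1688 + V) = (-4607 - 1267)*(-1688 + 2652) = -5874*964 = -5662536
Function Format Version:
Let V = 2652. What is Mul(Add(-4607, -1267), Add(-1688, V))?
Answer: -5662536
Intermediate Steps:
Mul(Add(-4607, -1267), Add(-1688, V)) = Mul(Add(-4607, -1267), Add(-1688, 2652)) = Mul(-5874, 964) = -5662536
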